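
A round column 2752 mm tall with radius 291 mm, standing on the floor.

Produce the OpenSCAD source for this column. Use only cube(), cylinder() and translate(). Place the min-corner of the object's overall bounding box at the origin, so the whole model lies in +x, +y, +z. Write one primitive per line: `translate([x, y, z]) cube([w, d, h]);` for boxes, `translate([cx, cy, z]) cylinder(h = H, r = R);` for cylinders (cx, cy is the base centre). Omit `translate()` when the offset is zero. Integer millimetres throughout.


translate([291, 291, 0]) cylinder(h = 2752, r = 291);


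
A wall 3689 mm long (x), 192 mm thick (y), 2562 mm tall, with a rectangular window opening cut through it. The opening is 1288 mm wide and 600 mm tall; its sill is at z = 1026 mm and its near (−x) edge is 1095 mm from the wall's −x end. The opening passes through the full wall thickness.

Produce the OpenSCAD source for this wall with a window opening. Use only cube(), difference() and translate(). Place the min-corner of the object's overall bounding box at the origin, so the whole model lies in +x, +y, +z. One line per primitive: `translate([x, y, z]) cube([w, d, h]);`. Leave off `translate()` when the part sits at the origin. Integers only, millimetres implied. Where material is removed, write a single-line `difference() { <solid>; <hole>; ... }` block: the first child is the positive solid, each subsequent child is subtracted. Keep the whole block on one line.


difference() { cube([3689, 192, 2562]); translate([1095, 0, 1026]) cube([1288, 192, 600]); }


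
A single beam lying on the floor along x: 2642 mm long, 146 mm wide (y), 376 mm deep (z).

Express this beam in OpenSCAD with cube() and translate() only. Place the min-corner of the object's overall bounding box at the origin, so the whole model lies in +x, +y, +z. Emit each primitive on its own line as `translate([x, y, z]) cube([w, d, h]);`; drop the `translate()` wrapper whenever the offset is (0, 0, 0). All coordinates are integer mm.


cube([2642, 146, 376]);


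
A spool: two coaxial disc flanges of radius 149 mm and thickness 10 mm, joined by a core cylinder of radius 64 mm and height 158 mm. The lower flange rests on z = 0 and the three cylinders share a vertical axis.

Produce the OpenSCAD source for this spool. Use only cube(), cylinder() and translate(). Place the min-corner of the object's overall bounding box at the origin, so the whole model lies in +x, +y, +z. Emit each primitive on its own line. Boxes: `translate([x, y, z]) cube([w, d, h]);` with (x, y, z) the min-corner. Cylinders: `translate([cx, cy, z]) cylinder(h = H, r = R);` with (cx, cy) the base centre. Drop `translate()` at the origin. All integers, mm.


translate([149, 149, 0]) cylinder(h = 10, r = 149);
translate([149, 149, 10]) cylinder(h = 158, r = 64);
translate([149, 149, 168]) cylinder(h = 10, r = 149);


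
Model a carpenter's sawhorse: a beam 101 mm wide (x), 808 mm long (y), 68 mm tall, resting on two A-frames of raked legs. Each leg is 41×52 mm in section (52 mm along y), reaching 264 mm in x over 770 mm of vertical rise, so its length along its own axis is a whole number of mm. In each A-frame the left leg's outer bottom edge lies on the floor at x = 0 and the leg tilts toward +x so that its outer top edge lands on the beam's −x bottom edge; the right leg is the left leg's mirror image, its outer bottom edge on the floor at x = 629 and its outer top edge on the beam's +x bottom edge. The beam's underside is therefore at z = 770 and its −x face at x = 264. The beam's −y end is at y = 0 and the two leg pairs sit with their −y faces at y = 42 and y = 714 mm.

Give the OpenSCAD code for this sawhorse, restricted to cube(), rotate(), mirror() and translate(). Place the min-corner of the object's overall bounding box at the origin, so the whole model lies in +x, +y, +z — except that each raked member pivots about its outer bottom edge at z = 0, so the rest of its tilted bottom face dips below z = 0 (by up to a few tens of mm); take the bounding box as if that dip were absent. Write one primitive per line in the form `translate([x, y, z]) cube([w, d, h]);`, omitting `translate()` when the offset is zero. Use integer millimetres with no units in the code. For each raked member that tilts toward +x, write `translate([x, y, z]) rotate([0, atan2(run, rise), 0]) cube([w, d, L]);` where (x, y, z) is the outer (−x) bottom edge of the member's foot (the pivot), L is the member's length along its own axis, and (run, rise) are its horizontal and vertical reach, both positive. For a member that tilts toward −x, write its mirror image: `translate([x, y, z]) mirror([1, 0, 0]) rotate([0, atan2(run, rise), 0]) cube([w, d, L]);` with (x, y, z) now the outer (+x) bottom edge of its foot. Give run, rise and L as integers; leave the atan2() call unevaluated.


translate([264, 0, 770]) cube([101, 808, 68]);
translate([0, 42, 0]) rotate([0, atan2(264, 770), 0]) cube([41, 52, 814]);
translate([629, 42, 0]) mirror([1, 0, 0]) rotate([0, atan2(264, 770), 0]) cube([41, 52, 814]);
translate([0, 714, 0]) rotate([0, atan2(264, 770), 0]) cube([41, 52, 814]);
translate([629, 714, 0]) mirror([1, 0, 0]) rotate([0, atan2(264, 770), 0]) cube([41, 52, 814]);


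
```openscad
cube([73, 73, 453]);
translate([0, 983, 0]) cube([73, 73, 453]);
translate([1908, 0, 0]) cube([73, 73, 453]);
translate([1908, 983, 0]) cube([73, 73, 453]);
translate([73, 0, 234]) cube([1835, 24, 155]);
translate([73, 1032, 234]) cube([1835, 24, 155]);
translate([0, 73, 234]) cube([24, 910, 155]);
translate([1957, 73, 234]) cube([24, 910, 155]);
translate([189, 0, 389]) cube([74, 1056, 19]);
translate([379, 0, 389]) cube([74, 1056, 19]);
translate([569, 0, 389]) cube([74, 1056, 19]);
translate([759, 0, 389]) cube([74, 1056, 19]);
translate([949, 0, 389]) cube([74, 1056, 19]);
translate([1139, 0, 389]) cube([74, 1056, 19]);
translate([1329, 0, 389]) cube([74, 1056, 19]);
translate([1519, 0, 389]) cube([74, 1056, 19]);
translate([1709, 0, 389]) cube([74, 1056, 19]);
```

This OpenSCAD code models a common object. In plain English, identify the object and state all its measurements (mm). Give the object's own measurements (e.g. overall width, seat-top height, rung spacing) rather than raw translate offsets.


A bed frame 1981 mm long (x) by 1056 mm wide (y). Four 73×73 mm corner posts, 453 mm tall, at the corners of the footprint. Four rails of 24 mm thickness and 155 mm height run between adjacent posts with their undersides at z = 234 mm, their outer faces flush with the outside of the frame (the two x-running rails run between the posts' inner faces; the two y-running rails run between the posts' inner faces). 9 slats, each 74 mm wide (x) and 19 mm thick, lie across the top of the two x-running rails, running the full 1056 mm width of the frame in y; along x they sit between the end posts with a 116 mm gap after the −x posts and between neighbouring slats, leaving 125 mm before the +x posts.


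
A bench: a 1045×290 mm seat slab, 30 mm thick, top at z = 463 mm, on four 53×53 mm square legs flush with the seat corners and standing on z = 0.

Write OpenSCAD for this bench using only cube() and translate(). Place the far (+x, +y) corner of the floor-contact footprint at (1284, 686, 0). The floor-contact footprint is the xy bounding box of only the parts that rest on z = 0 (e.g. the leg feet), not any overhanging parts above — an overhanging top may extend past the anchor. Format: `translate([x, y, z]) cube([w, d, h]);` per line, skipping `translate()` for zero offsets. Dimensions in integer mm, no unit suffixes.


// leg_h = 463 − 30 = 433
translate([239, 396, 433]) cube([1045, 290, 30]);
translate([239, 396, 0]) cube([53, 53, 433]);
translate([239, 633, 0]) cube([53, 53, 433]);
translate([1231, 396, 0]) cube([53, 53, 433]);
translate([1231, 633, 0]) cube([53, 53, 433]);


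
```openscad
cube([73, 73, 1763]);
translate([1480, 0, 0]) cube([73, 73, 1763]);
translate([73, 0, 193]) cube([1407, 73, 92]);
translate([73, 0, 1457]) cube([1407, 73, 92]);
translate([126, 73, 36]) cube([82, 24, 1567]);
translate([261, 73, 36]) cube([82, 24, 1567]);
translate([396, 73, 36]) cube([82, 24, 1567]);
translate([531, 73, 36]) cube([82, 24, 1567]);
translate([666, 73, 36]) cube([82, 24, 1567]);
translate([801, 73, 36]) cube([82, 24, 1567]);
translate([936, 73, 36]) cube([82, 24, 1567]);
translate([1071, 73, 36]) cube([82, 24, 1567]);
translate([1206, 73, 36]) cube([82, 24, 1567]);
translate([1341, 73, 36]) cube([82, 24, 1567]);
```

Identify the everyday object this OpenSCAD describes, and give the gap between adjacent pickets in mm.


A fence section. The picket gap is 53 mm.

Two posts, two rails, 10 pickets — a fence section. Span 1407 mm holds 10 pickets of 82 mm with 11 equal gaps: ⌊(1407 − 10·82) / 11⌋ = 53 mm.


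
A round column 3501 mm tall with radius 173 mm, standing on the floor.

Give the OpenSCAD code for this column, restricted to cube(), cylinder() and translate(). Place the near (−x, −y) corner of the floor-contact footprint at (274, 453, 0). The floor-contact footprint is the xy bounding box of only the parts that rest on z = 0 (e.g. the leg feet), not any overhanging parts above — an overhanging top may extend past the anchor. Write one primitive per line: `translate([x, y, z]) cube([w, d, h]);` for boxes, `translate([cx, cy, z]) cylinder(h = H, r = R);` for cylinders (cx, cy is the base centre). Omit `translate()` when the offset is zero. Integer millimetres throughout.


translate([447, 626, 0]) cylinder(h = 3501, r = 173);


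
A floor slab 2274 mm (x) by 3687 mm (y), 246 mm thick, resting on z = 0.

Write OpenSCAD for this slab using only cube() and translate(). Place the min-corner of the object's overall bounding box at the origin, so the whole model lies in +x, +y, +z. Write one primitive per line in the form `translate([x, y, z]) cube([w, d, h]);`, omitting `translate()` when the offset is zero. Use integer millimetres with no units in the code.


cube([2274, 3687, 246]);


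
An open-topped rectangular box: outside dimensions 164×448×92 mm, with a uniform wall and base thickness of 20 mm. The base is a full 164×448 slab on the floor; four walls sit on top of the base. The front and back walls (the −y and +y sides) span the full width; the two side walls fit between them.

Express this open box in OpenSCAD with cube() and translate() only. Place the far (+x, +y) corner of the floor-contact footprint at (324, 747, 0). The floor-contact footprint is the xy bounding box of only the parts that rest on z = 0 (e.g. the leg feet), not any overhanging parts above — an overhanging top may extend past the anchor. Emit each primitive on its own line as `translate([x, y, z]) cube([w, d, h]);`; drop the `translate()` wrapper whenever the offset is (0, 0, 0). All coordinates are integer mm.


translate([160, 299, 0]) cube([164, 448, 20]);
translate([160, 299, 20]) cube([164, 20, 72]);
translate([160, 727, 20]) cube([164, 20, 72]);
translate([160, 319, 20]) cube([20, 408, 72]);
translate([304, 319, 20]) cube([20, 408, 72]);


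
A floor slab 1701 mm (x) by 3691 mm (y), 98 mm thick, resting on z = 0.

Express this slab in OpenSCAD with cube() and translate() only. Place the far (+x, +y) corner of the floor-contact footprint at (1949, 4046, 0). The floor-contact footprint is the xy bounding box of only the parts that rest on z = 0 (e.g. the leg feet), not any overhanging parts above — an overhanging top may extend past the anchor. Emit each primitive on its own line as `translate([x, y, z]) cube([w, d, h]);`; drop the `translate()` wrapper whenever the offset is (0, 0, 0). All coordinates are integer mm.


translate([248, 355, 0]) cube([1701, 3691, 98]);


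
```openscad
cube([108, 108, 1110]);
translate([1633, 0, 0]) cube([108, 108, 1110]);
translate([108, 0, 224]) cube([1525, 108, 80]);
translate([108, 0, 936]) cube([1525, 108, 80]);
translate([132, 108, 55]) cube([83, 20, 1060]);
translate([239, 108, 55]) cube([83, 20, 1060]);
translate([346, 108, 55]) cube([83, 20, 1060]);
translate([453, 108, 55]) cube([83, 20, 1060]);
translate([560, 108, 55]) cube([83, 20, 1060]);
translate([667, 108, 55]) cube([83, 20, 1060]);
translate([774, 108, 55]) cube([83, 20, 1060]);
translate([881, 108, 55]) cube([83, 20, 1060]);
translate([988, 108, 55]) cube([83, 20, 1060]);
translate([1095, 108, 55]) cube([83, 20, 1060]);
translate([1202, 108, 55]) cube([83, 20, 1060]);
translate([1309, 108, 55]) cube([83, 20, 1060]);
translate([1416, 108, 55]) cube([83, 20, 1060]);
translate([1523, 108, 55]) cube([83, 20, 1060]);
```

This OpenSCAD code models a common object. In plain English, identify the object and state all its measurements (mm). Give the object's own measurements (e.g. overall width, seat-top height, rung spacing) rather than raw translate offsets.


A fence section. Two 108×108 mm posts, 1110 mm tall, stand on the floor with a clear span of 1525 mm between their inner faces. Two horizontal rails of 108×80 mm section span the gap between the posts with their undersides at z = 224 mm and z = 936 mm, flush with the posts' −y face. 14 pickets, each 83 mm wide, 20 mm thick and 1060 mm tall, are fixed to the +y face of the rails with their bottoms at z = 55 mm, spaced across the span with a 24 mm gap after the −x post and between neighbouring pickets, with 27 mm left before the +x post.


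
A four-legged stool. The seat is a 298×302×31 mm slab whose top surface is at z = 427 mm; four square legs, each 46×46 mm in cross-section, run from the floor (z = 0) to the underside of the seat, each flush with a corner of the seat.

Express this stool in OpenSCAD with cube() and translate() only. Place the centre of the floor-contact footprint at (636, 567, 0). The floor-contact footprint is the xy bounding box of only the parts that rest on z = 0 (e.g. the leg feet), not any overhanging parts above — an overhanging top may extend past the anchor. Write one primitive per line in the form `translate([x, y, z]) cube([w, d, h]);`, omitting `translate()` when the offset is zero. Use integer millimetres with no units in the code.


translate([487, 416, 396]) cube([298, 302, 31]);
translate([487, 416, 0]) cube([46, 46, 396]);
translate([739, 416, 0]) cube([46, 46, 396]);
translate([487, 672, 0]) cube([46, 46, 396]);
translate([739, 672, 0]) cube([46, 46, 396]);


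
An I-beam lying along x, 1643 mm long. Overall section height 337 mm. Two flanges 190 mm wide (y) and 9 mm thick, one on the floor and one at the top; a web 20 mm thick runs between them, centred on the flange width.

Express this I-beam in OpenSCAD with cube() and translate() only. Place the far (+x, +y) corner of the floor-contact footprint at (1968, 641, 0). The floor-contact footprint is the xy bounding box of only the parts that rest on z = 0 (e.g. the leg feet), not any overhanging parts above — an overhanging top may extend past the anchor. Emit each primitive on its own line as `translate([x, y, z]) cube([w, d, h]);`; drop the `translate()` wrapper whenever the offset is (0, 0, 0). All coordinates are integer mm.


translate([325, 451, 0]) cube([1643, 190, 9]);
translate([325, 536, 9]) cube([1643, 20, 319]);
translate([325, 451, 328]) cube([1643, 190, 9]);


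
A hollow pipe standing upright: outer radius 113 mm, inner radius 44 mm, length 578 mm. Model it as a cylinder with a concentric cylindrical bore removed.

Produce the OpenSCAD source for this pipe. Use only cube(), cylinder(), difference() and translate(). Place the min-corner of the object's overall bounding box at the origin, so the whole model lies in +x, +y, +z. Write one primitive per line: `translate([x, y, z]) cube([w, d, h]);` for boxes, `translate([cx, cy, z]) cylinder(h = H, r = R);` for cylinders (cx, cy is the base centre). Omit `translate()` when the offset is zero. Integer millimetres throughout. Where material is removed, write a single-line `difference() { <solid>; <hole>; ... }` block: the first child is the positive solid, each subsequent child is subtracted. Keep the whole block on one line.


difference() { translate([113, 113, 0]) cylinder(h = 578, r = 113); translate([113, 113, 0]) cylinder(h = 578, r = 44); }


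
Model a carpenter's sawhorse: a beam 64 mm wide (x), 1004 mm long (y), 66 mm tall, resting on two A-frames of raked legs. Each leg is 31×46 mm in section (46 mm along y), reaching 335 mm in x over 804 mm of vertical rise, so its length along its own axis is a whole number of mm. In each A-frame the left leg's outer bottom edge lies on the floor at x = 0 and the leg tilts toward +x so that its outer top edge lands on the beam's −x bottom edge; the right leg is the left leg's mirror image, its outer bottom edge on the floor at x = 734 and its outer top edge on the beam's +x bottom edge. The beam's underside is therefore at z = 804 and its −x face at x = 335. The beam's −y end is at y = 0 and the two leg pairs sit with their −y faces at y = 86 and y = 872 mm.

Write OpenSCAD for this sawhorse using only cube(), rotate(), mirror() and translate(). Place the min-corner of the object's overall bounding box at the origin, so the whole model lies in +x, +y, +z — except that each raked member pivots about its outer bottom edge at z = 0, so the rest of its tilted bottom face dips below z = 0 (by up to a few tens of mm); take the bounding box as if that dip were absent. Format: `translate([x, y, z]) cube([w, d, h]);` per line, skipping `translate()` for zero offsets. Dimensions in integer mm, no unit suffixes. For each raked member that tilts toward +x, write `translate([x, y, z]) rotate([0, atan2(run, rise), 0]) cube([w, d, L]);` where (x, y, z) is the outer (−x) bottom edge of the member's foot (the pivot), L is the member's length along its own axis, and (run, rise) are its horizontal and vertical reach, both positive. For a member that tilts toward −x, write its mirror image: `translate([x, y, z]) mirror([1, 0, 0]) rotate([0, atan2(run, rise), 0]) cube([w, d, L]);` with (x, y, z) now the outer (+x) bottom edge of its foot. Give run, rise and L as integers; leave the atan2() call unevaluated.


translate([335, 0, 804]) cube([64, 1004, 66]);
translate([0, 86, 0]) rotate([0, atan2(335, 804), 0]) cube([31, 46, 871]);
translate([734, 86, 0]) mirror([1, 0, 0]) rotate([0, atan2(335, 804), 0]) cube([31, 46, 871]);
translate([0, 872, 0]) rotate([0, atan2(335, 804), 0]) cube([31, 46, 871]);
translate([734, 872, 0]) mirror([1, 0, 0]) rotate([0, atan2(335, 804), 0]) cube([31, 46, 871]);


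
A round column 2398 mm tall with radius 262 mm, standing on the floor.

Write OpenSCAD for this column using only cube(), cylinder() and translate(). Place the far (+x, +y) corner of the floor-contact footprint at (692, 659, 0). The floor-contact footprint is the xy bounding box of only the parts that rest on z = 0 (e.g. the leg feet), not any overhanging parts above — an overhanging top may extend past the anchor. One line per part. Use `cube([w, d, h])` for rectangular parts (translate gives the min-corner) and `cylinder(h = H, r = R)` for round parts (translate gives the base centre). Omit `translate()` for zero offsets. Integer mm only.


translate([430, 397, 0]) cylinder(h = 2398, r = 262);


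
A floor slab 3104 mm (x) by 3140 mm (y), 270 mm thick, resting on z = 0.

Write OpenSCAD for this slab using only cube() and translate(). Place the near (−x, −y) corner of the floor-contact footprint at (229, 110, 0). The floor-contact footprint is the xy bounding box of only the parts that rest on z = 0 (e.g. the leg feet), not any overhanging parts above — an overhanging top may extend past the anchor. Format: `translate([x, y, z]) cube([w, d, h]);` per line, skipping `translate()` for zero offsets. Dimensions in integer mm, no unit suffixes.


translate([229, 110, 0]) cube([3104, 3140, 270]);


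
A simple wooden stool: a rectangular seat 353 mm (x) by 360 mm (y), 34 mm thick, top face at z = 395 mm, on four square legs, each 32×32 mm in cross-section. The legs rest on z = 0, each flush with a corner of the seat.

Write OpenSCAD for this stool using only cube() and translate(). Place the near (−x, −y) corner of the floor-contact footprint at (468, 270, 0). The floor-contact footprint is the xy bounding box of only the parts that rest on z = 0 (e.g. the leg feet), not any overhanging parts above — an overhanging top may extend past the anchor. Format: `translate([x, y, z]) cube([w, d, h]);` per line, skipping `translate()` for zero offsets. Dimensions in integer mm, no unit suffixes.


translate([468, 270, 361]) cube([353, 360, 34]);
translate([468, 270, 0]) cube([32, 32, 361]);
translate([789, 270, 0]) cube([32, 32, 361]);
translate([468, 598, 0]) cube([32, 32, 361]);
translate([789, 598, 0]) cube([32, 32, 361]);


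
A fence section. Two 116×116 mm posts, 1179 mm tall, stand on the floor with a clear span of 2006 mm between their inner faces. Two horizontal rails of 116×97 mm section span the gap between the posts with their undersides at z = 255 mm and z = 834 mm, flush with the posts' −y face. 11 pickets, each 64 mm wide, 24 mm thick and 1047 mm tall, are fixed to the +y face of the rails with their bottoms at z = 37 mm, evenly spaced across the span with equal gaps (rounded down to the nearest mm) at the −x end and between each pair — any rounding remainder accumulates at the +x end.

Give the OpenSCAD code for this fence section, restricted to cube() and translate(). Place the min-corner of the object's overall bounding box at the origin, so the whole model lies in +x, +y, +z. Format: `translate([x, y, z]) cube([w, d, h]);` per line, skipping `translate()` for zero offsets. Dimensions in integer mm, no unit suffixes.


cube([116, 116, 1179]);
translate([2122, 0, 0]) cube([116, 116, 1179]);
translate([116, 0, 255]) cube([2006, 116, 97]);
translate([116, 0, 834]) cube([2006, 116, 97]);
translate([224, 116, 37]) cube([64, 24, 1047]);
translate([396, 116, 37]) cube([64, 24, 1047]);
translate([568, 116, 37]) cube([64, 24, 1047]);
translate([740, 116, 37]) cube([64, 24, 1047]);
translate([912, 116, 37]) cube([64, 24, 1047]);
translate([1084, 116, 37]) cube([64, 24, 1047]);
translate([1256, 116, 37]) cube([64, 24, 1047]);
translate([1428, 116, 37]) cube([64, 24, 1047]);
translate([1600, 116, 37]) cube([64, 24, 1047]);
translate([1772, 116, 37]) cube([64, 24, 1047]);
translate([1944, 116, 37]) cube([64, 24, 1047]);


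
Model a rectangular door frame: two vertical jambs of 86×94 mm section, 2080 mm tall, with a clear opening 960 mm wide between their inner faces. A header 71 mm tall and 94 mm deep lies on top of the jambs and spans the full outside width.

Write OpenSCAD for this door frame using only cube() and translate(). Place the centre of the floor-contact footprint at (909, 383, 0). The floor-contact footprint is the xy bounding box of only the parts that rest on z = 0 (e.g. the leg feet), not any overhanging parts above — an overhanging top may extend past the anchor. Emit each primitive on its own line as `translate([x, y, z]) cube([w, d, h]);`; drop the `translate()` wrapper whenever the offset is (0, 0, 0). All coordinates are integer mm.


translate([343, 336, 0]) cube([86, 94, 2080]);
translate([1389, 336, 0]) cube([86, 94, 2080]);
translate([343, 336, 2080]) cube([1132, 94, 71]);


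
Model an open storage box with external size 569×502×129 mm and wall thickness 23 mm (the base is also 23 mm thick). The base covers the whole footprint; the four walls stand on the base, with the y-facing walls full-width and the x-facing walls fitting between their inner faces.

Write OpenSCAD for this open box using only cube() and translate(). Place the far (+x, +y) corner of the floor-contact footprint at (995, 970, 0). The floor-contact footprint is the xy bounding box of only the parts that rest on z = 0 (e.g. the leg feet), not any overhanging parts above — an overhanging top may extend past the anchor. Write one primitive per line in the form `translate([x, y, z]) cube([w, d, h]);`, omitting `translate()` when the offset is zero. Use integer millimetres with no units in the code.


translate([426, 468, 0]) cube([569, 502, 23]);
translate([426, 468, 23]) cube([569, 23, 106]);
translate([426, 947, 23]) cube([569, 23, 106]);
translate([426, 491, 23]) cube([23, 456, 106]);
translate([972, 491, 23]) cube([23, 456, 106]);


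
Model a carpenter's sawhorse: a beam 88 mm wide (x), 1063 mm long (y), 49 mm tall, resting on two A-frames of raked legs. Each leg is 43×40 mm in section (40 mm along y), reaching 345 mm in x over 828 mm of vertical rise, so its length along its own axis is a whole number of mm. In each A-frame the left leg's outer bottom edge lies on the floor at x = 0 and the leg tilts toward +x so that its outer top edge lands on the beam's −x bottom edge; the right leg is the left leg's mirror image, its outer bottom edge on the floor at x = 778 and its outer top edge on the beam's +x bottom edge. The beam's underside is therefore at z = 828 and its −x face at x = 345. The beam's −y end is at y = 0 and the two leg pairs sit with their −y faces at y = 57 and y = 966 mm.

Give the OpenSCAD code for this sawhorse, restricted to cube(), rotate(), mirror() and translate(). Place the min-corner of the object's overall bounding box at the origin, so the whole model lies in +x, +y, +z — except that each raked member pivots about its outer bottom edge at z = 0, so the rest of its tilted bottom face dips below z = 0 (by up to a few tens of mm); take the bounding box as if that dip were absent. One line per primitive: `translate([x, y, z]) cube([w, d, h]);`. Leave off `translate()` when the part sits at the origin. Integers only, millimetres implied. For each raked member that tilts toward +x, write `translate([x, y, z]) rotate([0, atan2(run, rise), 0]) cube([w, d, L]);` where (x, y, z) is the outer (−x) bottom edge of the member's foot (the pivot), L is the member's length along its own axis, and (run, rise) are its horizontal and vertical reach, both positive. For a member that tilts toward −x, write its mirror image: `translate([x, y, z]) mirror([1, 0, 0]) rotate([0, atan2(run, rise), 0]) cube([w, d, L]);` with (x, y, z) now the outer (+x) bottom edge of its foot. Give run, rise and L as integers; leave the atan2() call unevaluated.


translate([345, 0, 828]) cube([88, 1063, 49]);
translate([0, 57, 0]) rotate([0, atan2(345, 828), 0]) cube([43, 40, 897]);
translate([778, 57, 0]) mirror([1, 0, 0]) rotate([0, atan2(345, 828), 0]) cube([43, 40, 897]);
translate([0, 966, 0]) rotate([0, atan2(345, 828), 0]) cube([43, 40, 897]);
translate([778, 966, 0]) mirror([1, 0, 0]) rotate([0, atan2(345, 828), 0]) cube([43, 40, 897]);


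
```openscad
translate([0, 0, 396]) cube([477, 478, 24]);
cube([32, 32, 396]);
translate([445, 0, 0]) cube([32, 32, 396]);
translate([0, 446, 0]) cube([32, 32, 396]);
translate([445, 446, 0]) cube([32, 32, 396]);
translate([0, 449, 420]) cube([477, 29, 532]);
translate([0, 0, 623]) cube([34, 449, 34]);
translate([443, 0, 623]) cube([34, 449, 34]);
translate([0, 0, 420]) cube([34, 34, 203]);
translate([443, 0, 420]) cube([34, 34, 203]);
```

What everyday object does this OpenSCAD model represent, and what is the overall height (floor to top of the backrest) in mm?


A chair. The overall height is 952 mm.

A slab on four corner posts with a tall panel at the back — a chair. The seat slab sits at z = 396 with thickness 24, and the 532 mm backrest starts at the seat top, so the overall height is 396 + 24 + 532 = 952 mm.


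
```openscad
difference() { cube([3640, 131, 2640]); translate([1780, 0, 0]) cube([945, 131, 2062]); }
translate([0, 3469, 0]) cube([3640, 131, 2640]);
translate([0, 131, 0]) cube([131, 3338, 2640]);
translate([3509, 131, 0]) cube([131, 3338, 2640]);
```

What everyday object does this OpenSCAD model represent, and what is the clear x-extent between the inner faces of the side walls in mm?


A single room. The interior width is 3378 mm.

Four walls enclosing a rectangle with a door in the front wall — a room. Outside width 3640 minus two 131 mm walls gives 3378 mm.


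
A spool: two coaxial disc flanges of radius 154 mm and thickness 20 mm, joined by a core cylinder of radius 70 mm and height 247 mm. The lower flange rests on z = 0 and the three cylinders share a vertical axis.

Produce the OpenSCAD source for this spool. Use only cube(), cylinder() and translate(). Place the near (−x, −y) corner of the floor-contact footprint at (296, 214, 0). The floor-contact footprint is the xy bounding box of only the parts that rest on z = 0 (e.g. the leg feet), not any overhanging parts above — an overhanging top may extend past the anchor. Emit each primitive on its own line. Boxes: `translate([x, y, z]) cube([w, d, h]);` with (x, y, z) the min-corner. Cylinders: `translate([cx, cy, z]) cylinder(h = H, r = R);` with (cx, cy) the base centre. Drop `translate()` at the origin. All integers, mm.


translate([450, 368, 0]) cylinder(h = 20, r = 154);
translate([450, 368, 20]) cylinder(h = 247, r = 70);
translate([450, 368, 267]) cylinder(h = 20, r = 154);


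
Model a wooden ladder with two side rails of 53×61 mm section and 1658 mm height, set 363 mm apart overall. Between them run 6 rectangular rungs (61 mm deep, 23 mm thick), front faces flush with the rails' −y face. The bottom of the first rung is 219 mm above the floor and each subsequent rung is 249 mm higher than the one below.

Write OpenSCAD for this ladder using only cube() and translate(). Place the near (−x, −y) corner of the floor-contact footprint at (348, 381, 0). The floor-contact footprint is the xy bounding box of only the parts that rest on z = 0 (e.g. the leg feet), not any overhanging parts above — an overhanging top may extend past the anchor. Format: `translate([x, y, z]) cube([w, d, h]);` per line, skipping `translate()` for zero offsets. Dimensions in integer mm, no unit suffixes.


// rung span = 363 - 2*53 = 257
// rung[k] z = 219 + k*249
translate([348, 381, 0]) cube([53, 61, 1658]);
translate([658, 381, 0]) cube([53, 61, 1658]);
translate([401, 381, 219]) cube([257, 61, 23]);
translate([401, 381, 468]) cube([257, 61, 23]);
translate([401, 381, 717]) cube([257, 61, 23]);
translate([401, 381, 966]) cube([257, 61, 23]);
translate([401, 381, 1215]) cube([257, 61, 23]);
translate([401, 381, 1464]) cube([257, 61, 23]);


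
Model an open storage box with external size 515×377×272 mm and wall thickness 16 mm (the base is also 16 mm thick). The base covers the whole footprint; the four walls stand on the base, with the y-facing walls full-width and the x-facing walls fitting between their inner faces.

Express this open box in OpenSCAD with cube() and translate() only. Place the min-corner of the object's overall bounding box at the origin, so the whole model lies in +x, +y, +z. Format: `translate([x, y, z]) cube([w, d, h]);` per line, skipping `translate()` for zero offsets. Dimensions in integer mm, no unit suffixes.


cube([515, 377, 16]);
translate([0, 0, 16]) cube([515, 16, 256]);
translate([0, 361, 16]) cube([515, 16, 256]);
translate([0, 16, 16]) cube([16, 345, 256]);
translate([499, 16, 16]) cube([16, 345, 256]);


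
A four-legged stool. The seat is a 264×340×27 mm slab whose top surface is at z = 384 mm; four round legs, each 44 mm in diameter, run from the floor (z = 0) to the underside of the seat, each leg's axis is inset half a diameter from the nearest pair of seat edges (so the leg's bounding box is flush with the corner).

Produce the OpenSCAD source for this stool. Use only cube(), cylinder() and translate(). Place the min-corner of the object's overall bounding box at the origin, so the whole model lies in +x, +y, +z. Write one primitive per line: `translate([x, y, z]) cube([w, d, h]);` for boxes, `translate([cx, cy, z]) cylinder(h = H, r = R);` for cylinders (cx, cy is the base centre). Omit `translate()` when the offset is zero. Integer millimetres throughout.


translate([0, 0, 357]) cube([264, 340, 27]);
translate([22, 22, 0]) cylinder(h = 357, r = 22);
translate([242, 22, 0]) cylinder(h = 357, r = 22);
translate([22, 318, 0]) cylinder(h = 357, r = 22);
translate([242, 318, 0]) cylinder(h = 357, r = 22);


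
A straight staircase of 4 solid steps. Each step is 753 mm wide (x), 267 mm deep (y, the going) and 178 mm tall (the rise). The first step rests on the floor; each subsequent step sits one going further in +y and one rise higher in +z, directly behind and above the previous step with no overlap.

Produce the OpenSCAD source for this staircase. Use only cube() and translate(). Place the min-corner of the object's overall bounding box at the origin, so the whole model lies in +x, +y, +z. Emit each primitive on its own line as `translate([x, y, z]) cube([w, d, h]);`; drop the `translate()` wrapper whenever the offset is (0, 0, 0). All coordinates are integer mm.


cube([753, 267, 178]);
translate([0, 267, 178]) cube([753, 267, 178]);
translate([0, 534, 356]) cube([753, 267, 178]);
translate([0, 801, 534]) cube([753, 267, 178]);


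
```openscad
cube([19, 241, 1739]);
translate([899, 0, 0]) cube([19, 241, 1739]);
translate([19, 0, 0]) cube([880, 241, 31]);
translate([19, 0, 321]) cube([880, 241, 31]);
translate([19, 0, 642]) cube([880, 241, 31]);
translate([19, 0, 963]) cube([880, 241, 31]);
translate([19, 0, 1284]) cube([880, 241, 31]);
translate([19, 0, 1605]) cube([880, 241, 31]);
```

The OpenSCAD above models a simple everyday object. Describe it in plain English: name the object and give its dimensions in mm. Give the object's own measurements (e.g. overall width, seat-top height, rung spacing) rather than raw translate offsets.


An open bookshelf. Two side panels, each 19 mm thick, 241 mm deep and 1739 mm tall, stand 918 mm apart (outside-to-outside). Between them sit 6 shelves, each 31 mm thick and 241 mm deep, spanning the full gap between the sides. The bottom shelf rests on the floor (its underside at z = 0) and the clear gap between one shelf's top and the next shelf's underside is 290 mm.


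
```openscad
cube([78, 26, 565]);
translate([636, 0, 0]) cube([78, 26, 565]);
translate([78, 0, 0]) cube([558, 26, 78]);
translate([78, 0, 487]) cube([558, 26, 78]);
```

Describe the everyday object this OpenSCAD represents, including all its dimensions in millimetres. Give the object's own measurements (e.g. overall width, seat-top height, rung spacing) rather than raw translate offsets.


A rectangular picture frame lying in the x–z plane (depth along y). The opening is 558 mm wide (x) by 409 mm tall (z), surrounded by a border 78 mm wide on all four sides. The frame is 26 mm deep and is made of two full-height vertical stiles with two horizontal rails fitted between them.


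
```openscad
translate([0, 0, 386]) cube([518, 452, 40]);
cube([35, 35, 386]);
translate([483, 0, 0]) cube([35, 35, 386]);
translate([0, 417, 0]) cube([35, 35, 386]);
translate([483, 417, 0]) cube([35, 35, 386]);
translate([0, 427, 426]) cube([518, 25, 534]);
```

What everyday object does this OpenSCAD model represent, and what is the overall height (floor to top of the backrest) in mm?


A chair. The overall height is 960 mm.

A slab on four corner posts with a tall panel at the back — a chair. The seat slab sits at z = 386 with thickness 40, and the 534 mm backrest starts at the seat top, so the overall height is 386 + 40 + 534 = 960 mm.


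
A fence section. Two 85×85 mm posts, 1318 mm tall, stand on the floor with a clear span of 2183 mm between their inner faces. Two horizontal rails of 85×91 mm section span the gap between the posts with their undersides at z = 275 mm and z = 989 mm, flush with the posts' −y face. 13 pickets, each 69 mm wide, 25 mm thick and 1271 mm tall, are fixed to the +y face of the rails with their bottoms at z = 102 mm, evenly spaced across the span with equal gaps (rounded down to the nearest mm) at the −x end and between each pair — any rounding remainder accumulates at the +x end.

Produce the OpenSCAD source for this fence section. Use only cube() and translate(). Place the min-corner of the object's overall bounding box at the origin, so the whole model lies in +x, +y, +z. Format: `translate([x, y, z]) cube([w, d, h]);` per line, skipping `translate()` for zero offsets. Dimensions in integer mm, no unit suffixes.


cube([85, 85, 1318]);
translate([2268, 0, 0]) cube([85, 85, 1318]);
translate([85, 0, 275]) cube([2183, 85, 91]);
translate([85, 0, 989]) cube([2183, 85, 91]);
translate([176, 85, 102]) cube([69, 25, 1271]);
translate([336, 85, 102]) cube([69, 25, 1271]);
translate([496, 85, 102]) cube([69, 25, 1271]);
translate([656, 85, 102]) cube([69, 25, 1271]);
translate([816, 85, 102]) cube([69, 25, 1271]);
translate([976, 85, 102]) cube([69, 25, 1271]);
translate([1136, 85, 102]) cube([69, 25, 1271]);
translate([1296, 85, 102]) cube([69, 25, 1271]);
translate([1456, 85, 102]) cube([69, 25, 1271]);
translate([1616, 85, 102]) cube([69, 25, 1271]);
translate([1776, 85, 102]) cube([69, 25, 1271]);
translate([1936, 85, 102]) cube([69, 25, 1271]);
translate([2096, 85, 102]) cube([69, 25, 1271]);


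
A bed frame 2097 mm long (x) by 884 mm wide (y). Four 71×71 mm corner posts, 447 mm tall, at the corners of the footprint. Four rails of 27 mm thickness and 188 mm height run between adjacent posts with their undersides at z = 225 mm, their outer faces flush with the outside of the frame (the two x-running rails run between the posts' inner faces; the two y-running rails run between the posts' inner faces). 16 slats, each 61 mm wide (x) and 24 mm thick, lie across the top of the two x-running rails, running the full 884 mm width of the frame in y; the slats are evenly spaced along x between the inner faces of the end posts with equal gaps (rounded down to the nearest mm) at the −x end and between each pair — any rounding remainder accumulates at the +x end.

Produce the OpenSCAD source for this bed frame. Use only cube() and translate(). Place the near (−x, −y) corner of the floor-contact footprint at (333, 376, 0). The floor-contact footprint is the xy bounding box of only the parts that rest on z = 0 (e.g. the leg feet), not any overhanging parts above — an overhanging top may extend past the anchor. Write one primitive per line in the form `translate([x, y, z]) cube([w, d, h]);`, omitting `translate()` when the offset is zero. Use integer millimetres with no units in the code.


translate([333, 376, 0]) cube([71, 71, 447]);
translate([333, 1189, 0]) cube([71, 71, 447]);
translate([2359, 376, 0]) cube([71, 71, 447]);
translate([2359, 1189, 0]) cube([71, 71, 447]);
translate([404, 376, 225]) cube([1955, 27, 188]);
translate([404, 1233, 225]) cube([1955, 27, 188]);
translate([333, 447, 225]) cube([27, 742, 188]);
translate([2403, 447, 225]) cube([27, 742, 188]);
translate([461, 376, 413]) cube([61, 884, 24]);
translate([579, 376, 413]) cube([61, 884, 24]);
translate([697, 376, 413]) cube([61, 884, 24]);
translate([815, 376, 413]) cube([61, 884, 24]);
translate([933, 376, 413]) cube([61, 884, 24]);
translate([1051, 376, 413]) cube([61, 884, 24]);
translate([1169, 376, 413]) cube([61, 884, 24]);
translate([1287, 376, 413]) cube([61, 884, 24]);
translate([1405, 376, 413]) cube([61, 884, 24]);
translate([1523, 376, 413]) cube([61, 884, 24]);
translate([1641, 376, 413]) cube([61, 884, 24]);
translate([1759, 376, 413]) cube([61, 884, 24]);
translate([1877, 376, 413]) cube([61, 884, 24]);
translate([1995, 376, 413]) cube([61, 884, 24]);
translate([2113, 376, 413]) cube([61, 884, 24]);
translate([2231, 376, 413]) cube([61, 884, 24]);


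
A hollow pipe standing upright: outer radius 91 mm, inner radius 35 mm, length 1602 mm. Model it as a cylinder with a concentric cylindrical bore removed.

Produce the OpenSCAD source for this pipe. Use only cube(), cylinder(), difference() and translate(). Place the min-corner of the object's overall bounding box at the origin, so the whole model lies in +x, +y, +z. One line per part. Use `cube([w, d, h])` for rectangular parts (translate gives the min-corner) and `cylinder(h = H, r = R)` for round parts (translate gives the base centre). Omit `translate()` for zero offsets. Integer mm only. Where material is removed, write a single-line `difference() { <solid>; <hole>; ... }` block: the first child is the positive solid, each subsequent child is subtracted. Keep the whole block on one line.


difference() { translate([91, 91, 0]) cylinder(h = 1602, r = 91); translate([91, 91, 0]) cylinder(h = 1602, r = 35); }
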